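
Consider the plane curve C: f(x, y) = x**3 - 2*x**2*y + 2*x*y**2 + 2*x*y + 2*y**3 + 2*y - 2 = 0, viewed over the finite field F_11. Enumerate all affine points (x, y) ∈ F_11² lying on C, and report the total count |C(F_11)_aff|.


Affine F_11-points: {(0, 9), (1, 3), (3, 4), (3, 7), (3, 8), (4, 2), (7, 0), (7, 1), (7, 3), (8, 1), (8, 6), (8, 7), (9, 1), (9, 3), (9, 9), (10, 5)}; count = 16.

For each of the 121 pairs (x, y) ∈ F_11², evaluate f(x, y) mod 11. Record the zeros.
  x = 0: [0↦9, 1↦2, 2↦7, 3↦3, 4↦2, 5↦5, 6↦2, 7↦5, 8↦4, 9↦0, 10↦5]  zeros at y ∈ {9}
  x = 1: [0↦10, 1↦5, 2↦5, 3↦0, 4↦2, 5↦1, 6↦9, 7↦5, 8↦1, 9↦9, 10↦8]  zeros at y ∈ {3}
  x = 2: [0↦6, 1↦10, 2↦1, 3↦2, 4↦3, 5↦5, 6↦9, 7↦5, 8↦5, 9↦10, 10↦10]  zeros at y ∈ ∅
  x = 3: [0↦3, 1↦1, 2↦1, 3↦4, 4↦0, 5↦1, 6↦8, 7↦0, 8↦0, 9↦9, 10↦6]  zeros at y ∈ {4, 7, 8}
  x = 4: [0↦7, 1↦6, 2↦0, 3↦1, 4↦10, 5↦6, 6↦1, 7↦7, 8↦3, 9↦1, 10↦2]  zeros at y ∈ {2}
  x = 5: [0↦2, 1↦9, 2↦4, 3↦10, 4↦6, 5↦4, 6↦5, 7↦10, 8↦9, 9↦3, 10↦4]  zeros at y ∈ ∅
  x = 6: [0↦5, 1↦5, 2↦8, 3↦4, 4↦5, 5↦1, 6↦4, 7↦4, 8↦2, 9↦10, 10↦7]  zeros at y ∈ ∅
  x = 7: [0↦0, 1↦0, 2↦7, 3↦0, 4↦2, 5↦3, 6↦4, 7↦6, 8↦10, 9↦6, 10↦6]  zeros at y ∈ {0, 1, 3}
  x = 8: [0↦4, 1↦0, 2↦7, 3↦4, 4↦3, 5↦5, 6↦0, 7↦0, 8↦6, 9↦8, 10↦7]  zeros at y ∈ {1, 6, 7}
  x = 9: [0↦1, 1↦0, 2↦3, 3↦0, 4↦3, 5↦2, 6↦9, 7↦3, 8↦7, 9↦0, 10↦5]  zeros at y ∈ {1, 3, 9}
  x = 10: [0↦8, 1↦6, 2↦1, 3↦5, 4↦8, 5↦0, 6↦4, 7↦10, 8↦8, 9↦10, 10↦6]  zeros at y ∈ {5}
Collecting zeros: affine points = {(0, 9), (1, 3), (3, 4), (3, 7), (3, 8), (4, 2), (7, 0), (7, 1), (7, 3), (8, 1), (8, 6), (8, 7), (9, 1), (9, 3), (9, 9), (10, 5)}.
Total count |C(F_11)_aff| = 16.


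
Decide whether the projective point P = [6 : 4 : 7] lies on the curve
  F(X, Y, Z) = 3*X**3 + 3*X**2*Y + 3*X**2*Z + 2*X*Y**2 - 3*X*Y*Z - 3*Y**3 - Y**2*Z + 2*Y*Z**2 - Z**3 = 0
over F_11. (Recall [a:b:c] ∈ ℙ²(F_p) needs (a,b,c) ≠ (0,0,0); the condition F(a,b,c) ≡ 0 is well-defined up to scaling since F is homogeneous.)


F(6,4,7) ≡ 4 (mod 11); P is NOT on the curve.

Evaluate F(6, 4, 7) term-by-term (mod 11).
  3*X**3 ↦ 3·216·1·1 = 648
  3*X**2*Y ↦ 3·36·4·1 = 432
  3*X**2*Z ↦ 3·36·1·7 = 756
  2*X*Y**2 ↦ 2·6·16·1 = 192
  -3*X*Y*Z ↦ -3·6·4·7 = -504
  -3*Y**3 ↦ -3·1·64·1 = -192
  -Y**2*Z ↦ -1·1·16·7 = -112
  2*Y*Z**2 ↦ 2·1·4·49 = 392
  -Z**3 ↦ -1·1·1·343 = -343
Sum: F(6, 4, 7) = (648) + (432) + (756) + (192) + (-504) + (-192) + (-112) + (392) + (-343) = 1269.
Reducing mod 11: 1269 ≡ 4 (mod 11).
Since F(a, b, c) ≡ 4 ≠ 0 (mod 11), P does NOT lie on the curve.


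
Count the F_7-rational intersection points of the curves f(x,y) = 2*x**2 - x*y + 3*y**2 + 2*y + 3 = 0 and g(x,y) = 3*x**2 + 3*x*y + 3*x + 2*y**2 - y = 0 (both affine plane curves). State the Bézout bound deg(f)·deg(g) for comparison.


Common zeros: {(3, 5)}; count = 1; Bézout bound = 4.

deg(f) = 2, deg(g) = 2, so Bézout bound = 4.
Scan x ∈ F_7. For each x, list the y ∈ F_7 with f(x, y) ≡ 0 and those with g(x, y) ≡ 0 (mod 7); the common zeros in that column are the intersection.
  x = 0: f ≡ 0 at y ∈ ∅; g ≡ 0 at y ∈ {0, 4}; common: ∅.
  x = 1: f ≡ 0 at y ∈ {3, 6}; g ≡ 0 at y ∈ ∅; common: ∅.
  x = 2: f ≡ 0 at y ∈ {1, 6}; g ≡ 0 at y ∈ {4}; common: ∅.
  x = 3: f ≡ 0 at y ∈ {0, 5}; g ≡ 0 at y ∈ {5}; common: {5}.
  x = 4: f ≡ 0 at y ∈ {0, 3}; g ≡ 0 at y ∈ ∅; common: ∅.
  x = 5: f ≡ 0 at y ∈ ∅; g ≡ 0 at y ∈ {2, 5}; common: ∅.
  x = 6: f ≡ 0 at y ∈ ∅; g ≡ 0 at y ∈ {0, 2}; common: ∅.
Collecting: common zeros = {(3, 5)}, so the count is 1.
Comparison with the Bézout bound: 1 ≤ 4 = deg(f)·deg(g), as expected for curves with no common component (the affine F_7-count falls short of the bound because intersections may lie at infinity, over extension fields, or carry multiplicity).


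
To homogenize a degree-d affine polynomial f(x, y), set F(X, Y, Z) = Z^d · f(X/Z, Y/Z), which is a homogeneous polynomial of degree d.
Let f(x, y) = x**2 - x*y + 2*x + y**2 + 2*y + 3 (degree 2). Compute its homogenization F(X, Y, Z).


F(X, Y, Z) = X**2 - X*Y + 2*X*Z + Y**2 + 2*Y*Z + 3*Z**2

deg(f) = 2.
Substitute x = X/Z, y = Y/Z into f, then multiply by Z^2.
  monomial 1·x^2·y^0 ↦ 1·X^2·Y^0·Z^0.
  monomial -1·x^1·y^1 ↦ -1·X^1·Y^1·Z^0.
  monomial 2·x^1·y^0 ↦ 2·X^1·Y^0·Z^1.
  monomial 1·x^0·y^2 ↦ 1·X^0·Y^2·Z^0.
  monomial 2·x^0·y^1 ↦ 2·X^0·Y^1·Z^1.
  monomial 3·x^0·y^0 ↦ 3·X^0·Y^0·Z^2.
Collecting: F(X, Y, Z) = X**2 - X*Y + 2*X*Z + Y**2 + 2*Y*Z + 3*Z**2.


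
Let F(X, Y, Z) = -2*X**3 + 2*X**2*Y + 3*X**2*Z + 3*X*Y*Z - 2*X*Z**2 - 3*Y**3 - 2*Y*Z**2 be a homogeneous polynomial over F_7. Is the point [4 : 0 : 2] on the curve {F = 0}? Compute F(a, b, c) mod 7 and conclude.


F(4,0,2) ≡ 6 (mod 7); P is NOT on the curve.

Evaluate F(4, 0, 2) term-by-term (mod 7).
  -2*X**3 ↦ -2·64·1·1 = -128
  2*X**2*Y ↦ 2·16·0·1 = 0
  3*X**2*Z ↦ 3·16·1·2 = 96
  3*X*Y*Z ↦ 3·4·0·2 = 0
  -2*X*Z**2 ↦ -2·4·1·4 = -32
  -3*Y**3 ↦ -3·1·0·1 = 0
  -2*Y*Z**2 ↦ -2·1·0·4 = 0
Sum: F(4, 0, 2) = (-128) + (0) + (96) + (0) + (-32) + (0) + (0) = -64.
Reducing mod 7: -64 ≡ 6 (mod 7).
Since F(a, b, c) ≡ 6 ≠ 0 (mod 7), P does NOT lie on the curve.


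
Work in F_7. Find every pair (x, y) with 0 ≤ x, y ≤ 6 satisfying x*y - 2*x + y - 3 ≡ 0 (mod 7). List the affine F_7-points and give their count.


Affine F_7-points: {(0, 3), (1, 6), (2, 0), (3, 4), (4, 5), (5, 1)}; count = 6.

For each of the 49 pairs (x, y) ∈ F_7², evaluate f(x, y) mod 7. Record the zeros.
  x = 0: [0↦4, 1↦5, 2↦6, 3↦0, 4↦1, 5↦2, 6↦3]  zeros at y ∈ {3}
  x = 1: [0↦2, 1↦4, 2↦6, 3↦1, 4↦3, 5↦5, 6↦0]  zeros at y ∈ {6}
  x = 2: [0↦0, 1↦3, 2↦6, 3↦2, 4↦5, 5↦1, 6↦4]  zeros at y ∈ {0}
  x = 3: [0↦5, 1↦2, 2↦6, 3↦3, 4↦0, 5↦4, 6↦1]  zeros at y ∈ {4}
  x = 4: [0↦3, 1↦1, 2↦6, 3↦4, 4↦2, 5↦0, 6↦5]  zeros at y ∈ {5}
  x = 5: [0↦1, 1↦0, 2↦6, 3↦5, 4↦4, 5↦3, 6↦2]  zeros at y ∈ {1}
  x = 6: [0↦6, 1↦6, 2↦6, 3↦6, 4↦6, 5↦6, 6↦6]  zeros at y ∈ ∅
Collecting zeros: affine points = {(0, 3), (1, 6), (2, 0), (3, 4), (4, 5), (5, 1)}.
Total count |C(F_7)_aff| = 6.


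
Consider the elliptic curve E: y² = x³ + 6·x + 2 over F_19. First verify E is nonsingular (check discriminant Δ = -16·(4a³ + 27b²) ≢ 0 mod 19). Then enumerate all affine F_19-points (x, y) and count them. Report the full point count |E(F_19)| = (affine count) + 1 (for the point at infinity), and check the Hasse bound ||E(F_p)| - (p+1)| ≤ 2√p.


Affine points = {(1, 3), (1, 16), (3, 3), (3, 16), (5, 9), (5, 10), (6, 8), (6, 11), (7, 8), (7, 11), (8, 7), (8, 12), (9, 5), (9, 14), (10, 6), (10, 13), (12, 4), (12, 15), (13, 4), (13, 15), (15, 3), (15, 16), (17, 1), (17, 18)}; affine count = 24; |E(F_19)| = 25.

Discriminant check: Δ ∝ 4a³ + 27b² = 4·6³ + 27·2² = 4·216 + 27·4 ≡ 3 (mod 19). Nonzero ⇒ E is nonsingular.
For each x ∈ F_19, compute rhs = x³ + 6·x + 2 mod 19, then count y ∈ F_19 with y² ≡ rhs.
  x = 0: rhs = 2, matching y values: none (0 points).
  x = 1: rhs = 9, matching y values: 3, 16 (2 points).
  x = 2: rhs = 3, matching y values: none (0 points).
  x = 3: rhs = 9, matching y values: 3, 16 (2 points).
  x = 4: rhs = 14, matching y values: none (0 points).
  x = 5: rhs = 5, matching y values: 9, 10 (2 points).
  x = 6: rhs = 7, matching y values: 8, 11 (2 points).
  x = 7: rhs = 7, matching y values: 8, 11 (2 points).
  x = 8: rhs = 11, matching y values: 7, 12 (2 points).
  x = 9: rhs = 6, matching y values: 5, 14 (2 points).
  x = 10: rhs = 17, matching y values: 6, 13 (2 points).
  x = 11: rhs = 12, matching y values: none (0 points).
  x = 12: rhs = 16, matching y values: 4, 15 (2 points).
  x = 13: rhs = 16, matching y values: 4, 15 (2 points).
  x = 14: rhs = 18, matching y values: none (0 points).
  x = 15: rhs = 9, matching y values: 3, 16 (2 points).
  x = 16: rhs = 14, matching y values: none (0 points).
  x = 17: rhs = 1, matching y values: 1, 18 (2 points).
  x = 18: rhs = 14, matching y values: none (0 points).
Total affine count: 24.
Full point count |E(F_19)| = 24 + 1 = 25.
Hasse bound: |25 − (19+1)| = |5| = 5 ≤ 2√19 ≈ 8.7178 ✓.


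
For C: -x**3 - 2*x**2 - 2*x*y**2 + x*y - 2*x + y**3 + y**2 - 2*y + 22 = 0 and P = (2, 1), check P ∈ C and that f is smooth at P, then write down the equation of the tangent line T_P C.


Tangent line at P: -23*x - 3*y + 49 = 0.

Step 1: f(2, 1) = 0, so P lies on C.
Step 2: partial derivatives
  f_x(x, y) = -3*x**2 - 4*x - 2*y**2 + y - 2, f_y(x, y) = -4*x*y + x + 3*y**2 + 2*y - 2.
  f_x(P) = -23, f_y(P) = -3 (gradient nonzero, so P is smooth).
Step 3: tangent line at P: -23·(x − 2) + -3·(y − 1) = 0.
Expanding: -23*x - 3*y + 49 = 0.


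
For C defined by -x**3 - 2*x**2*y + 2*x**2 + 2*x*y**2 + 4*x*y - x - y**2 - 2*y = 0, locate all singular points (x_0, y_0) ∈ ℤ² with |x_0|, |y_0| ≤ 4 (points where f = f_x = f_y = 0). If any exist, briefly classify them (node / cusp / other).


Singular points: {(1, 0)}; classification: node.

Compute partial derivatives:
  f_x = -3*x**2 - 4*x*y + 4*x + 2*y**2 + 4*y - 1.
  f_y = -2*x**2 + 4*x*y + 4*x - 2*y - 2.
Scan x_0 ∈ {−4, ..., 4}. For each x_0, f_y(x_0, y) is a polynomial in y; find its integer roots y ∈ {−4, ..., 4}, then test f_x and f at those candidates.
  x = -4: f_y(-4, y) = -18*y - 50; no integer root y with |y| ≤ 4.
  x = -3: f_y(-3, y) = -14*y - 32; no integer root y with |y| ≤ 4.
  x = -2: f_y(-2, y) = -10*y - 18; no integer root y with |y| ≤ 4.
  x = -1: f_y(-1, y) = -6*y - 8; no integer root y with |y| ≤ 4.
  x = 0: f_y(0, y) = -2*y - 2; vanishes at y ∈ {-1}. (0, -1): f_x = -3 ≠ 0.
  x = 1: f_y(1, y) = 2*y; vanishes at y ∈ {0}. (1, 0): f_x = 0, f = 0 — SINGULAR.
  x = 2: f_y(2, y) = 6*y - 2; no integer root y with |y| ≤ 4.
  x = 3: f_y(3, y) = 10*y - 8; no integer root y with |y| ≤ 4.
  x = 4: f_y(4, y) = 14*y - 18; no integer root y with |y| ≤ 4.
Only singular point on the grid: (1, 0).
Classify: substitute x = 1 + u, y = 0 + v and expand: f = -u**3 - 2*u**2*v - u**2 + 2*u*v**2 + v**2.
No constant or linear terms (consistent with a singular point). Quadratic part: -u**2 + v**2. Cubic part: -u**3 - 2*u**2*v + 2*u*v**2.
The quadratic part v**2 - u**2 = (v − u)(v + u) splits into two distinct linear factors, so there are two distinct tangent lines y − 0 = ±(x − 1) — this is a node (ordinary double point).
Classification: node.


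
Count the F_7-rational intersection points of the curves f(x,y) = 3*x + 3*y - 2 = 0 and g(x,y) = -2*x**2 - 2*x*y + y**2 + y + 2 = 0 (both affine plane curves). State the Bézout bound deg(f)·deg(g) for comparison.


Common zeros: {(0, 3), (6, 4)}; count = 2; Bézout bound = 2.

deg(f) = 1, deg(g) = 2, so Bézout bound = 2.
Scan x ∈ F_7. For each x, list the y ∈ F_7 with f(x, y) ≡ 0 and those with g(x, y) ≡ 0 (mod 7); the common zeros in that column are the intersection.
  x = 0: f ≡ 0 at y ∈ {3}; g ≡ 0 at y ∈ {3}; common: {3}.
  x = 1: f ≡ 0 at y ∈ {2}; g ≡ 0 at y ∈ {0, 1}; common: ∅.
  x = 2: f ≡ 0 at y ∈ {1}; g ≡ 0 at y ∈ ∅; common: ∅.
  x = 3: f ≡ 0 at y ∈ {0}; g ≡ 0 at y ∈ ∅; common: ∅.
  x = 4: f ≡ 0 at y ∈ {6}; g ≡ 0 at y ∈ {3, 4}; common: ∅.
  x = 5: f ≡ 0 at y ∈ {5}; g ≡ 0 at y ∈ {1}; common: ∅.
  x = 6: f ≡ 0 at y ∈ {4}; g ≡ 0 at y ∈ {0, 4}; common: {4}.
Collecting: common zeros = {(0, 3), (6, 4)}, so the count is 2.
Comparison with the Bézout bound: 2 ≤ 2 = deg(f)·deg(g), as expected for curves with no common component (the bound is attained).


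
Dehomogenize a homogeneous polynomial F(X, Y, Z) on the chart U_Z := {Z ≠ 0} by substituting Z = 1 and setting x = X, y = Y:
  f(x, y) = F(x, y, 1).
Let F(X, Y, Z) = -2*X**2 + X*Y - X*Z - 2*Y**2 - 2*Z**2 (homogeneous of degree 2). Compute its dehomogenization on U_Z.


f(x, y) = -2*x**2 + x*y - x - 2*y**2 - 2

On U_Z we set Z = 1. Each monomial c·X^i·Y^j·Z^k in F becomes c·x^i·y^j·1^k = c·x^i·y^j.
Substituting Z = 1: F(X, Y, 1) = -2*x**2 + x*y - x - 2*y**2 - 2.
Note: deg(f) ≤ deg(F) = 2; strict inequality happens when F is divisible by Z (lost terms).


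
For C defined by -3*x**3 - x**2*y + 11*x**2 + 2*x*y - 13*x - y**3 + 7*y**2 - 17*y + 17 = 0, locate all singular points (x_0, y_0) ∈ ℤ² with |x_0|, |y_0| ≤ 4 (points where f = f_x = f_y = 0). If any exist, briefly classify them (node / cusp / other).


Singular points: {(1, 2)}; classification: cusp.

Compute partial derivatives:
  f_x = -9*x**2 - 2*x*y + 22*x + 2*y - 13.
  f_y = -x**2 + 2*x - 3*y**2 + 14*y - 17.
Scan x_0 ∈ {−4, ..., 4}. For each x_0, f_y(x_0, y) is a polynomial in y; find its integer roots y ∈ {−4, ..., 4}, then test f_x and f at those candidates.
  x = -4: f_y(-4, y) = -3*y**2 + 14*y - 41; no integer root y with |y| ≤ 4.
  x = -3: f_y(-3, y) = -3*y**2 + 14*y - 32; no integer root y with |y| ≤ 4.
  x = -2: f_y(-2, y) = -3*y**2 + 14*y - 25; no integer root y with |y| ≤ 4.
  x = -1: f_y(-1, y) = -3*y**2 + 14*y - 20; no integer root y with |y| ≤ 4.
  x = 0: f_y(0, y) = -3*y**2 + 14*y - 17; no integer root y with |y| ≤ 4.
  x = 1: f_y(1, y) = -3*y**2 + 14*y - 16; vanishes at y ∈ {2}. (1, 2): f_x = 0, f = 0 — SINGULAR.
  x = 2: f_y(2, y) = -3*y**2 + 14*y - 17; no integer root y with |y| ≤ 4.
  x = 3: f_y(3, y) = -3*y**2 + 14*y - 20; no integer root y with |y| ≤ 4.
  x = 4: f_y(4, y) = -3*y**2 + 14*y - 25; no integer root y with |y| ≤ 4.
Only singular point on the grid: (1, 2).
Classify: substitute x = 1 + u, y = 2 + v and expand: f = -3*u**3 - u**2*v - v**3 + v**2.
No constant or linear terms (consistent with a singular point). Quadratic part: v**2. Cubic part: -3*u**3 - u**2*v - v**3.
The quadratic part v**2 is a perfect square, so there is a single (double) tangent line v = 0, i.e. y = 2. Restricting the cubic part to that line (v = 0) leaves -3*u**3 ≠ 0, so f is not divisible by v and the branch is v² ≈ 3*u**3 to lowest order — this is a cusp.
Classification: cusp.


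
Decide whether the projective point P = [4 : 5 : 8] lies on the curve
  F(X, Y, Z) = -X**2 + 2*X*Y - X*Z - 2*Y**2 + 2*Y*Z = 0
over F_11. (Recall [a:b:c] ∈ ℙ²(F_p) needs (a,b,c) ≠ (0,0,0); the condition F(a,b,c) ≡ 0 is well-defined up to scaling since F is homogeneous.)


F(4,5,8) ≡ 0 (mod 11); P is on the curve.

Evaluate F(4, 5, 8) term-by-term (mod 11).
  -X**2 ↦ -1·16·1·1 = -16
  2*X*Y ↦ 2·4·5·1 = 40
  -X*Z ↦ -1·4·1·8 = -32
  -2*Y**2 ↦ -2·1·25·1 = -50
  2*Y*Z ↦ 2·1·5·8 = 80
Sum: F(4, 5, 8) = (-16) + (40) + (-32) + (-50) + (80) = 22.
Reducing mod 11: 22 ≡ 0 (mod 11).
Since F(a, b, c) ≡ 0 (mod 11), P lies on the curve.


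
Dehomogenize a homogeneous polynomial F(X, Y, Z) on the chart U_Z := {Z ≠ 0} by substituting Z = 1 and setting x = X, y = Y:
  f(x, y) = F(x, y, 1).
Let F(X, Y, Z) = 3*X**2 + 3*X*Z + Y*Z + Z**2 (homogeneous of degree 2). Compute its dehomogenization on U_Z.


f(x, y) = 3*x**2 + 3*x + y + 1

On U_Z we set Z = 1. Each monomial c·X^i·Y^j·Z^k in F becomes c·x^i·y^j·1^k = c·x^i·y^j.
Substituting Z = 1: F(X, Y, 1) = 3*x**2 + 3*x + y + 1.
Note: deg(f) ≤ deg(F) = 2; strict inequality happens when F is divisible by Z (lost terms).


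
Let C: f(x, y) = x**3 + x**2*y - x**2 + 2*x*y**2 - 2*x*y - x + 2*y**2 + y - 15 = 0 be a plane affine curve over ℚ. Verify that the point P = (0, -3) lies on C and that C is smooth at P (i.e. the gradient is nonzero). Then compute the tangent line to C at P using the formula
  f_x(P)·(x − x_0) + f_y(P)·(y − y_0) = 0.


Tangent line at P: 23*x - 11*y - 33 = 0.

Step 1: f(0, -3) = 0, so P lies on C.
Step 2: partial derivatives
  f_x(x, y) = 3*x**2 + 2*x*y - 2*x + 2*y**2 - 2*y - 1, f_y(x, y) = x**2 + 4*x*y - 2*x + 4*y + 1.
  f_x(P) = 23, f_y(P) = -11 (gradient nonzero, so P is smooth).
Step 3: tangent line at P: 23·(x − 0) + -11·(y − -3) = 0.
Expanding: 23*x - 11*y - 33 = 0.


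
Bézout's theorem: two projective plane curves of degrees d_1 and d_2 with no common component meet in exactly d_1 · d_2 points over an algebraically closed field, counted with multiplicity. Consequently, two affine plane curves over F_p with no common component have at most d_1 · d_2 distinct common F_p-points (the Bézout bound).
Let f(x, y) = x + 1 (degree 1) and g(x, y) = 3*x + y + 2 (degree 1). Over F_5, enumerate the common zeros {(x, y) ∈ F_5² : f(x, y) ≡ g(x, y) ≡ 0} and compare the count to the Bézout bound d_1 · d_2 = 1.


Common zeros: {(4, 1)}; count = 1; Bézout bound = 1.

deg(f) = 1, deg(g) = 1, so Bézout bound = 1.
Scan x ∈ F_5. For each x, list the y ∈ F_5 with f(x, y) ≡ 0 and those with g(x, y) ≡ 0 (mod 5); the common zeros in that column are the intersection.
  x = 0: f ≡ 0 at y ∈ ∅; g ≡ 0 at y ∈ {3}; common: ∅.
  x = 1: f ≡ 0 at y ∈ ∅; g ≡ 0 at y ∈ {0}; common: ∅.
  x = 2: f ≡ 0 at y ∈ ∅; g ≡ 0 at y ∈ {2}; common: ∅.
  x = 3: f ≡ 0 at y ∈ ∅; g ≡ 0 at y ∈ {4}; common: ∅.
  x = 4: f ≡ 0 at y ∈ {0, 1, 2, 3, 4}; g ≡ 0 at y ∈ {1}; common: {1}.
Collecting: common zeros = {(4, 1)}, so the count is 1.
Comparison with the Bézout bound: 1 ≤ 1 = deg(f)·deg(g), as expected for curves with no common component (the bound is attained).


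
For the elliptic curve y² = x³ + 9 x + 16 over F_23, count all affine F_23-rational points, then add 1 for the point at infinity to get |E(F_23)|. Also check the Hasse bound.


Affine points = {(0, 4), (0, 19), (1, 7), (1, 16), (3, 1), (3, 22), (4, 1), (4, 22), (5, 5), (5, 18), (7, 10), (7, 13), (8, 5), (8, 18), (10, 5), (10, 18), (12, 9), (12, 14), (16, 1), (16, 22), (19, 10), (19, 13), (20, 10), (20, 13), (21, 6), (21, 17), (22, 11), (22, 12)}; affine count = 28; |E(F_23)| = 29.

Discriminant check: Δ ∝ 4a³ + 27b² = 4·9³ + 27·16² = 4·729 + 27·256 ≡ 7 (mod 23). Nonzero ⇒ E is nonsingular.
For each x ∈ F_23, compute rhs = x³ + 9·x + 16 mod 23, then count y ∈ F_23 with y² ≡ rhs.
  x = 0: rhs = 16, matching y values: 4, 19 (2 points).
  x = 1: rhs = 3, matching y values: 7, 16 (2 points).
  x = 2: rhs = 19, matching y values: none (0 points).
  x = 3: rhs = 1, matching y values: 1, 22 (2 points).
  x = 4: rhs = 1, matching y values: 1, 22 (2 points).
  x = 5: rhs = 2, matching y values: 5, 18 (2 points).
  x = 6: rhs = 10, matching y values: none (0 points).
  x = 7: rhs = 8, matching y values: 10, 13 (2 points).
  x = 8: rhs = 2, matching y values: 5, 18 (2 points).
  x = 9: rhs = 21, matching y values: none (0 points).
  x = 10: rhs = 2, matching y values: 5, 18 (2 points).
  x = 11: rhs = 20, matching y values: none (0 points).
  x = 12: rhs = 12, matching y values: 9, 14 (2 points).
  x = 13: rhs = 7, matching y values: none (0 points).
  x = 14: rhs = 11, matching y values: none (0 points).
  x = 15: rhs = 7, matching y values: none (0 points).
  x = 16: rhs = 1, matching y values: 1, 22 (2 points).
  x = 17: rhs = 22, matching y values: none (0 points).
  x = 18: rhs = 7, matching y values: none (0 points).
  x = 19: rhs = 8, matching y values: 10, 13 (2 points).
  x = 20: rhs = 8, matching y values: 10, 13 (2 points).
  x = 21: rhs = 13, matching y values: 6, 17 (2 points).
  x = 22: rhs = 6, matching y values: 11, 12 (2 points).
Total affine count: 28.
Full point count |E(F_23)| = 28 + 1 = 29.
Hasse bound: |29 − (23+1)| = |5| = 5 ≤ 2√23 ≈ 9.5917 ✓.


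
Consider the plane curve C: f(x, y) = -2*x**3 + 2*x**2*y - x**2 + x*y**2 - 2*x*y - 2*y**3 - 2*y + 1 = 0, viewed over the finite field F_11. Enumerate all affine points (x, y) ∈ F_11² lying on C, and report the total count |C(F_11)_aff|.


Affine F_11-points: {(1, 9), (2, 5), (3, 5), (3, 8), (4, 0), (4, 2), (5, 5), (6, 10), (10, 3)}; count = 9.

For each of the 121 pairs (x, y) ∈ F_11², evaluate f(x, y) mod 11. Record the zeros.
  x = 0: [0↦1, 1↦8, 2↦3, 3↦7, 4↦8, 5↦5, 6↦8, 7↦5, 8↦6, 9↦10, 10↦5]  zeros at y ∈ ∅
  x = 1: [0↦9, 1↦6, 2↦4, 3↦2, 4↦10, 5↦5, 6↦8, 7↦7, 8↦1, 9↦0, 10↦3]  zeros at y ∈ {9}
  x = 2: [0↦3, 1↦5, 2↦10, 3↦6, 4↦3, 5↦0, 6↦7, 7↦1, 8↦3, 9↦1, 10↦5]  zeros at y ∈ {5}
  x = 3: [0↦4, 1↦4, 2↦9, 3↦7, 4↦8, 5↦0, 6↦4, 7↦8, 8↦0, 9↦1, 10↦10]  zeros at y ∈ {5, 8}
  x = 4: [0↦0, 1↦2, 2↦0, 3↦4, 4↦2, 5↦4, 6↦9, 7↦5, 8↦2, 9↦10, 10↦6]  zeros at y ∈ {0, 2}
  x = 5: [0↦1, 1↦9, 2↦4, 3↦7, 4↦6, 5↦0, 6↦10, 7↦2, 8↦8, 9↦5, 10↦3]  zeros at y ∈ {5}
  x = 6: [0↦6, 1↦2, 2↦9, 3↦4, 4↦8, 5↦9, 6↦6, 7↦9, 8↦6, 9↦7, 10↦0]  zeros at y ∈ {10}
  x = 7: [0↦3, 1↦2, 2↦3, 3↦5, 4↦7, 5↦8, 6↦7, 7↦3, 8↦6, 9↦4, 10↦7]  zeros at y ∈ ∅
  x = 8: [0↦2, 1↦8, 2↦7, 3↦9, 4↦2, 5↦7, 6↦1, 7↦5, 8↦7, 9↦6, 10↦1]  zeros at y ∈ ∅
  x = 9: [0↦2, 1↦8, 2↦9, 3↦4, 4↦3, 5↦5, 6↦9, 7↦3, 8↦8, 9↦1, 10↦3]  zeros at y ∈ ∅
  x = 10: [0↦2, 1↦1, 2↦8, 3↦0, 4↦9, 5↦1, 6↦8, 7↦7, 8↦8, 9↦10, 10↦1]  zeros at y ∈ {3}
Collecting zeros: affine points = {(1, 9), (2, 5), (3, 5), (3, 8), (4, 0), (4, 2), (5, 5), (6, 10), (10, 3)}.
Total count |C(F_11)_aff| = 9.


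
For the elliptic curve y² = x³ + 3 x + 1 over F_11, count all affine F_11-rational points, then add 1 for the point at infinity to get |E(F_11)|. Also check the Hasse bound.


Affine points = {(0, 1), (0, 10), (1, 4), (1, 7), (2, 2), (2, 9), (3, 2), (3, 9), (4, 0), (5, 3), (5, 8), (6, 2), (6, 9), (8, 3), (8, 8), (9, 3), (9, 8)}; affine count = 17; |E(F_11)| = 18.

Discriminant check: Δ ∝ 4a³ + 27b² = 4·3³ + 27·1² = 4·27 + 27·1 ≡ 3 (mod 11). Nonzero ⇒ E is nonsingular.
For each x ∈ F_11, compute rhs = x³ + 3·x + 1 mod 11, then count y ∈ F_11 with y² ≡ rhs.
  x = 0: rhs = 1, matching y values: 1, 10 (2 points).
  x = 1: rhs = 5, matching y values: 4, 7 (2 points).
  x = 2: rhs = 4, matching y values: 2, 9 (2 points).
  x = 3: rhs = 4, matching y values: 2, 9 (2 points).
  x = 4: rhs = 0, matching y values: 0 (1 points).
  x = 5: rhs = 9, matching y values: 3, 8 (2 points).
  x = 6: rhs = 4, matching y values: 2, 9 (2 points).
  x = 7: rhs = 2, matching y values: none (0 points).
  x = 8: rhs = 9, matching y values: 3, 8 (2 points).
  x = 9: rhs = 9, matching y values: 3, 8 (2 points).
  x = 10: rhs = 8, matching y values: none (0 points).
Total affine count: 17.
Full point count |E(F_11)| = 17 + 1 = 18.
Hasse bound: |18 − (11+1)| = |6| = 6 ≤ 2√11 ≈ 6.6332 ✓.


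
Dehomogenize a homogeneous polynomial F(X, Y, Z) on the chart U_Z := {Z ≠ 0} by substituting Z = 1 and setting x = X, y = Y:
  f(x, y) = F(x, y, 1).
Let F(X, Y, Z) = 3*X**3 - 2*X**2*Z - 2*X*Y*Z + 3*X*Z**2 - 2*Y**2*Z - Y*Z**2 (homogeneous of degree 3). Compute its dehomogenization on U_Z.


f(x, y) = 3*x**3 - 2*x**2 - 2*x*y + 3*x - 2*y**2 - y

On U_Z we set Z = 1. Each monomial c·X^i·Y^j·Z^k in F becomes c·x^i·y^j·1^k = c·x^i·y^j.
Substituting Z = 1: F(X, Y, 1) = 3*x**3 - 2*x**2 - 2*x*y + 3*x - 2*y**2 - y.
Note: deg(f) ≤ deg(F) = 3; strict inequality happens when F is divisible by Z (lost terms).


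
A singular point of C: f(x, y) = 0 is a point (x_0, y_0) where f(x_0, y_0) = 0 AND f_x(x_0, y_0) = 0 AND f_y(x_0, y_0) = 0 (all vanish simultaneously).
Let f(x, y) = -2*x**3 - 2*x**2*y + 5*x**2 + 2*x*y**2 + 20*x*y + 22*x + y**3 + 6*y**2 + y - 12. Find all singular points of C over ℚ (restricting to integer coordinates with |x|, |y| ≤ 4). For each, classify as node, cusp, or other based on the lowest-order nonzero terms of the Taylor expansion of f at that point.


Singular points: {(2, -3)}; classification: node.

Compute partial derivatives:
  f_x = -6*x**2 - 4*x*y + 10*x + 2*y**2 + 20*y + 22.
  f_y = -2*x**2 + 4*x*y + 20*x + 3*y**2 + 12*y + 1.
Scan x_0 ∈ {−4, ..., 4}. For each x_0, f_y(x_0, y) is a polynomial in y; find its integer roots y ∈ {−4, ..., 4}, then test f_x and f at those candidates.
  x = -4: f_y(-4, y) = 3*y**2 - 4*y - 111; no integer root y with |y| ≤ 4.
  x = -3: f_y(-3, y) = 3*y**2 - 77; no integer root y with |y| ≤ 4.
  x = -2: f_y(-2, y) = 3*y**2 + 4*y - 47; no integer root y with |y| ≤ 4.
  x = -1: f_y(-1, y) = 3*y**2 + 8*y - 21; no integer root y with |y| ≤ 4.
  x = 0: f_y(0, y) = 3*y**2 + 12*y + 1; no integer root y with |y| ≤ 4.
  x = 1: f_y(1, y) = 3*y**2 + 16*y + 19; no integer root y with |y| ≤ 4.
  x = 2: f_y(2, y) = 3*y**2 + 20*y + 33; vanishes at y ∈ {-3}. (2, -3): f_x = 0, f = 0 — SINGULAR.
  x = 3: f_y(3, y) = 3*y**2 + 24*y + 43; no integer root y with |y| ≤ 4.
  x = 4: f_y(4, y) = 3*y**2 + 28*y + 49; no integer root y with |y| ≤ 4.
Only singular point on the grid: (2, -3).
Classify: substitute x = 2 + u, y = -3 + v and expand: f = -2*u**3 - 2*u**2*v - u**2 + 2*u*v**2 + v**3 + v**2.
No constant or linear terms (consistent with a singular point). Quadratic part: -u**2 + v**2. Cubic part: -2*u**3 - 2*u**2*v + 2*u*v**2 + v**3.
The quadratic part v**2 - u**2 = (v − u)(v + u) splits into two distinct linear factors, so there are two distinct tangent lines y − -3 = ±(x − 2) — this is a node (ordinary double point).
Classification: node.


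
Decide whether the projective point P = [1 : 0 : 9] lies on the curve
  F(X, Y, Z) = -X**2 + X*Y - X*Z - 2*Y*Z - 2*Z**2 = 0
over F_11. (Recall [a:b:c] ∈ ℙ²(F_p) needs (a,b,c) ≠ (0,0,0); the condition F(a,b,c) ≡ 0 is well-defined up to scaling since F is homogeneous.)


F(1,0,9) ≡ 4 (mod 11); P is NOT on the curve.

Evaluate F(1, 0, 9) term-by-term (mod 11).
  -X**2 ↦ -1·1·1·1 = -1
  X*Y ↦ 1·1·0·1 = 0
  -X*Z ↦ -1·1·1·9 = -9
  -2*Y*Z ↦ -2·1·0·9 = 0
  -2*Z**2 ↦ -2·1·1·81 = -162
Sum: F(1, 0, 9) = (-1) + (0) + (-9) + (0) + (-162) = -172.
Reducing mod 11: -172 ≡ 4 (mod 11).
Since F(a, b, c) ≡ 4 ≠ 0 (mod 11), P does NOT lie on the curve.


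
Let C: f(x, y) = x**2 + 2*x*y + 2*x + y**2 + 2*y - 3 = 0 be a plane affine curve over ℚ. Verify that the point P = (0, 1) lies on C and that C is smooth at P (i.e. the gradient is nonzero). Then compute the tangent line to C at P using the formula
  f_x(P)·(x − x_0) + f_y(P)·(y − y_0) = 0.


Tangent line at P: 4*x + 4*y - 4 = 0.

Step 1: f(0, 1) = 0, so P lies on C.
Step 2: partial derivatives
  f_x(x, y) = 2*x + 2*y + 2, f_y(x, y) = 2*x + 2*y + 2.
  f_x(P) = 4, f_y(P) = 4 (gradient nonzero, so P is smooth).
Step 3: tangent line at P: 4·(x − 0) + 4·(y − 1) = 0.
Expanding: 4*x + 4*y - 4 = 0.


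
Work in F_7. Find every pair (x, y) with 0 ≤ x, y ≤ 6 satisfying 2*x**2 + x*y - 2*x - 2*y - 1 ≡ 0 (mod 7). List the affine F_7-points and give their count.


Affine F_7-points: {(0, 3), (1, 6), (3, 3), (4, 6), (5, 1), (6, 1)}; count = 6.

For each of the 49 pairs (x, y) ∈ F_7², evaluate f(x, y) mod 7. Record the zeros.
  x = 0: [0↦6, 1↦4, 2↦2, 3↦0, 4↦5, 5↦3, 6↦1]  zeros at y ∈ {3}
  x = 1: [0↦6, 1↦5, 2↦4, 3↦3, 4↦2, 5↦1, 6↦0]  zeros at y ∈ {6}
  x = 2: [0↦3, 1↦3, 2↦3, 3↦3, 4↦3, 5↦3, 6↦3]  zeros at y ∈ ∅
  x = 3: [0↦4, 1↦5, 2↦6, 3↦0, 4↦1, 5↦2, 6↦3]  zeros at y ∈ {3}
  x = 4: [0↦2, 1↦4, 2↦6, 3↦1, 4↦3, 5↦5, 6↦0]  zeros at y ∈ {6}
  x = 5: [0↦4, 1↦0, 2↦3, 3↦6, 4↦2, 5↦5, 6↦1]  zeros at y ∈ {1}
  x = 6: [0↦3, 1↦0, 2↦4, 3↦1, 4↦5, 5↦2, 6↦6]  zeros at y ∈ {1}
Collecting zeros: affine points = {(0, 3), (1, 6), (3, 3), (4, 6), (5, 1), (6, 1)}.
Total count |C(F_7)_aff| = 6.


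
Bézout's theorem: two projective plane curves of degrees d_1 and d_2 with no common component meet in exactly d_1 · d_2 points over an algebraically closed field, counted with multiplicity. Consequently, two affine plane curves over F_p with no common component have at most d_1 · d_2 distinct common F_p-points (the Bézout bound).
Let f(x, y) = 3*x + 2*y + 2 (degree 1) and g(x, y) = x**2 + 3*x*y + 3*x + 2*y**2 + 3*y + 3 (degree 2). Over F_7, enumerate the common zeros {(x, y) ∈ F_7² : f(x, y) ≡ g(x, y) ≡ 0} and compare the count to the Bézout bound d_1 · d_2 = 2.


Common zeros: ∅; count = 0; Bézout bound = 2.

deg(f) = 1, deg(g) = 2, so Bézout bound = 2.
Scan x ∈ F_7. For each x, list the y ∈ F_7 with f(x, y) ≡ 0 and those with g(x, y) ≡ 0 (mod 7); the common zeros in that column are the intersection.
  x = 0: f ≡ 0 at y ∈ {6}; g ≡ 0 at y ∈ ∅; common: ∅.
  x = 1: f ≡ 0 at y ∈ {1}; g ≡ 0 at y ∈ {0, 4}; common: ∅.
  x = 2: f ≡ 0 at y ∈ {3}; g ≡ 0 at y ∈ ∅; common: ∅.
  x = 3: f ≡ 0 at y ∈ {5}; g ≡ 0 at y ∈ {0, 1}; common: ∅.
  x = 4: f ≡ 0 at y ∈ {0}; g ≡ 0 at y ∈ ∅; common: ∅.
  x = 5: f ≡ 0 at y ∈ {2}; g ≡ 0 at y ∈ {1, 4}; common: ∅.
  x = 6: f ≡ 0 at y ∈ {4}; g ≡ 0 at y ∈ ∅; common: ∅.
Collecting: common zeros = ∅, so the count is 0.
Comparison with the Bézout bound: 0 ≤ 2 = deg(f)·deg(g), as expected for curves with no common component (the affine F_7-count falls short of the bound because intersections may lie at infinity, over extension fields, or carry multiplicity).


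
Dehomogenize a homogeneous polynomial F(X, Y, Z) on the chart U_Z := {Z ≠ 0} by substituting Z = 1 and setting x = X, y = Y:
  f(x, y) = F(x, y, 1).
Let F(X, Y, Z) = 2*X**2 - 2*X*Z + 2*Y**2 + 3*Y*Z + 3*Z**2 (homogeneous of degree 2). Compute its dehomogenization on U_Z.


f(x, y) = 2*x**2 - 2*x + 2*y**2 + 3*y + 3

On U_Z we set Z = 1. Each monomial c·X^i·Y^j·Z^k in F becomes c·x^i·y^j·1^k = c·x^i·y^j.
Substituting Z = 1: F(X, Y, 1) = 2*x**2 - 2*x + 2*y**2 + 3*y + 3.
Note: deg(f) ≤ deg(F) = 2; strict inequality happens when F is divisible by Z (lost terms).


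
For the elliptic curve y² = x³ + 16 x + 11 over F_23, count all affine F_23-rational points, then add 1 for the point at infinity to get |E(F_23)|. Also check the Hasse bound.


Affine points = {(4, 1), (4, 22), (5, 3), (5, 20), (6, 1), (6, 22), (7, 11), (7, 12), (11, 0), (13, 1), (13, 22), (14, 9), (14, 14), (16, 4), (16, 19), (18, 6), (18, 17)}; affine count = 17; |E(F_23)| = 18.

Discriminant check: Δ ∝ 4a³ + 27b² = 4·16³ + 27·11² = 4·4096 + 27·121 ≡ 9 (mod 23). Nonzero ⇒ E is nonsingular.
For each x ∈ F_23, compute rhs = x³ + 16·x + 11 mod 23, then count y ∈ F_23 with y² ≡ rhs.
  x = 0: rhs = 11, matching y values: none (0 points).
  x = 1: rhs = 5, matching y values: none (0 points).
  x = 2: rhs = 5, matching y values: none (0 points).
  x = 3: rhs = 17, matching y values: none (0 points).
  x = 4: rhs = 1, matching y values: 1, 22 (2 points).
  x = 5: rhs = 9, matching y values: 3, 20 (2 points).
  x = 6: rhs = 1, matching y values: 1, 22 (2 points).
  x = 7: rhs = 6, matching y values: 11, 12 (2 points).
  x = 8: rhs = 7, matching y values: none (0 points).
  x = 9: rhs = 10, matching y values: none (0 points).
  x = 10: rhs = 21, matching y values: none (0 points).
  x = 11: rhs = 0, matching y values: 0 (1 points).
  x = 12: rhs = 22, matching y values: none (0 points).
  x = 13: rhs = 1, matching y values: 1, 22 (2 points).
  x = 14: rhs = 12, matching y values: 9, 14 (2 points).
  x = 15: rhs = 15, matching y values: none (0 points).
  x = 16: rhs = 16, matching y values: 4, 19 (2 points).
  x = 17: rhs = 21, matching y values: none (0 points).
  x = 18: rhs = 13, matching y values: 6, 17 (2 points).
  x = 19: rhs = 21, matching y values: none (0 points).
  x = 20: rhs = 5, matching y values: none (0 points).
  x = 21: rhs = 17, matching y values: none (0 points).
  x = 22: rhs = 17, matching y values: none (0 points).
Total affine count: 17.
Full point count |E(F_23)| = 17 + 1 = 18.
Hasse bound: |18 − (23+1)| = |-6| = 6 ≤ 2√23 ≈ 9.5917 ✓.


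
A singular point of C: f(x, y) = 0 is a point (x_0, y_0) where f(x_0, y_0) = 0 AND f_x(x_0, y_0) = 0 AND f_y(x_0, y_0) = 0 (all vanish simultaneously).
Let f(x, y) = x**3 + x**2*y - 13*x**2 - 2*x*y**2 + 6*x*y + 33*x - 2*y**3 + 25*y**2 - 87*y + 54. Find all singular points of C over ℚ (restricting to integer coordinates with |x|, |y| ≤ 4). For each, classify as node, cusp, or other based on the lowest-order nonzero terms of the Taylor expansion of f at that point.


Singular points: {(3, 3)}; classification: node.

Compute partial derivatives:
  f_x = 3*x**2 + 2*x*y - 26*x - 2*y**2 + 6*y + 33.
  f_y = x**2 - 4*x*y + 6*x - 6*y**2 + 50*y - 87.
Scan x_0 ∈ {−4, ..., 4}. For each x_0, f_y(x_0, y) is a polynomial in y; find its integer roots y ∈ {−4, ..., 4}, then test f_x and f at those candidates.
  x = -4: f_y(-4, y) = -6*y**2 + 66*y - 95; no integer root y with |y| ≤ 4.
  x = -3: f_y(-3, y) = -6*y**2 + 62*y - 96; no integer root y with |y| ≤ 4.
  x = -2: f_y(-2, y) = -6*y**2 + 58*y - 95; no integer root y with |y| ≤ 4.
  x = -1: f_y(-1, y) = -6*y**2 + 54*y - 92; no integer root y with |y| ≤ 4.
  x = 0: f_y(0, y) = -6*y**2 + 50*y - 87; no integer root y with |y| ≤ 4.
  x = 1: f_y(1, y) = -6*y**2 + 46*y - 80; no integer root y with |y| ≤ 4.
  x = 2: f_y(2, y) = -6*y**2 + 42*y - 71; no integer root y with |y| ≤ 4.
  x = 3: f_y(3, y) = -6*y**2 + 38*y - 60; vanishes at y ∈ {3}. (3, 3): f_x = 0, f = 0 — SINGULAR.
  x = 4: f_y(4, y) = -6*y**2 + 34*y - 47; no integer root y with |y| ≤ 4.
Only singular point on the grid: (3, 3).
Classify: substitute x = 3 + u, y = 3 + v and expand: f = u**3 + u**2*v - u**2 - 2*u*v**2 - 2*v**3 + v**2.
No constant or linear terms (consistent with a singular point). Quadratic part: -u**2 + v**2. Cubic part: u**3 + u**2*v - 2*u*v**2 - 2*v**3.
The quadratic part v**2 - u**2 = (v − u)(v + u) splits into two distinct linear factors, so there are two distinct tangent lines y − 3 = ±(x − 3) — this is a node (ordinary double point).
Classification: node.


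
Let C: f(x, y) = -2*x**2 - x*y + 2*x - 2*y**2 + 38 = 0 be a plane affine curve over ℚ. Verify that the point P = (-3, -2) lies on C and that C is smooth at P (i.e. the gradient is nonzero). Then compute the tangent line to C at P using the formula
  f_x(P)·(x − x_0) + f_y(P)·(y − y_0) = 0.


Tangent line at P: 16*x + 11*y + 70 = 0.

Step 1: f(-3, -2) = 0, so P lies on C.
Step 2: partial derivatives
  f_x(x, y) = -4*x - y + 2, f_y(x, y) = -x - 4*y.
  f_x(P) = 16, f_y(P) = 11 (gradient nonzero, so P is smooth).
Step 3: tangent line at P: 16·(x − -3) + 11·(y − -2) = 0.
Expanding: 16*x + 11*y + 70 = 0.


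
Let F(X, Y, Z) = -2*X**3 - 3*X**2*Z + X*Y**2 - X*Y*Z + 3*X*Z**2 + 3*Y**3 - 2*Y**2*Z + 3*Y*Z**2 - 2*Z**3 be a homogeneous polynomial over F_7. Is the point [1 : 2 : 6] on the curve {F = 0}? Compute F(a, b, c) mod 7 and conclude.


F(1,2,6) ≡ 1 (mod 7); P is NOT on the curve.

Evaluate F(1, 2, 6) term-by-term (mod 7).
  -2*X**3 ↦ -2·1·1·1 = -2
  -3*X**2*Z ↦ -3·1·1·6 = -18
  X*Y**2 ↦ 1·1·4·1 = 4
  -X*Y*Z ↦ -1·1·2·6 = -12
  3*X*Z**2 ↦ 3·1·1·36 = 108
  3*Y**3 ↦ 3·1·8·1 = 24
  -2*Y**2*Z ↦ -2·1·4·6 = -48
  3*Y*Z**2 ↦ 3·1·2·36 = 216
  -2*Z**3 ↦ -2·1·1·216 = -432
Sum: F(1, 2, 6) = (-2) + (-18) + (4) + (-12) + (108) + (24) + (-48) + (216) + (-432) = -160.
Reducing mod 7: -160 ≡ 1 (mod 7).
Since F(a, b, c) ≡ 1 ≠ 0 (mod 7), P does NOT lie on the curve.


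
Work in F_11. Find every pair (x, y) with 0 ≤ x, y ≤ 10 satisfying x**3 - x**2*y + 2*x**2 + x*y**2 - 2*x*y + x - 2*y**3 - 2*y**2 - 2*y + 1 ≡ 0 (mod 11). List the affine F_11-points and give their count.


Affine F_11-points: {(0, 3), (1, 10), (2, 6), (2, 7), (2, 9), (4, 4), (8, 0)}; count = 7.

For each of the 121 pairs (x, y) ∈ F_11², evaluate f(x, y) mod 11. Record the zeros.
  x = 0: [0↦1, 1↦6, 2↦6, 3↦0, 4↦9, 5↦10, 6↦2, 7↦6, 8↦10, 9↦2, 10↦3]  zeros at y ∈ {3}
  x = 1: [0↦5, 1↦8, 2↦8, 3↦4, 4↦6, 5↦2, 6↦2, 7↦5, 8↦10, 9↦5, 10↦0]  zeros at y ∈ {10}
  x = 2: [0↦8, 1↦7, 2↦5, 3↦1, 4↦5, 5↦5, 6↦0, 7↦0, 8↦4, 9↦0, 10↦9]  zeros at y ∈ {6, 7, 9}
  x = 3: [0↦5, 1↦9, 2↦3, 3↦8, 4↦1, 5↦3, 6↦2, 7↦8, 8↦9, 9↦4, 10↦3]  zeros at y ∈ ∅
  x = 4: [0↦2, 1↦9, 2↦8, 3↦9, 4↦0, 5↦2, 6↦3, 7↦2, 8↦9, 9↦1, 10↦10]  zeros at y ∈ {4}
  x = 5: [0↦5, 1↦2, 2↦4, 3↦10, 4↦8, 5↦8, 6↦9, 7↦10, 8↦10, 9↦8, 10↦3]  zeros at y ∈ ∅
  x = 6: [0↦9, 1↦5, 2↦8, 3↦6, 4↦9, 5↦5, 6↦4, 7↦5, 8↦7, 9↦9, 10↦10]  zeros at y ∈ ∅
  x = 7: [0↦9, 1↦2, 2↦4, 3↦3, 4↦9, 5↦10, 6↦5, 7↦4, 8↦6, 9↦10, 10↦4]  zeros at y ∈ ∅
  x = 8: [0↦0, 1↦10, 2↦9, 3↦7, 4↦3, 5↦7, 6↦7, 7↦2, 8↦2, 9↦6, 10↦2]  zeros at y ∈ {0}
  x = 9: [0↦10, 1↦2, 2↦7, 3↦2, 4↦8, 5↦2, 6↦5, 7↦5, 8↦1, 9↦3, 10↦10]  zeros at y ∈ ∅
  x = 10: [0↦1, 1↦6, 2↦4, 3↦5, 4↦8, 5↦1, 6↦5, 7↦8, 8↦9, 9↦7, 10↦1]  zeros at y ∈ ∅
Collecting zeros: affine points = {(0, 3), (1, 10), (2, 6), (2, 7), (2, 9), (4, 4), (8, 0)}.
Total count |C(F_11)_aff| = 7.


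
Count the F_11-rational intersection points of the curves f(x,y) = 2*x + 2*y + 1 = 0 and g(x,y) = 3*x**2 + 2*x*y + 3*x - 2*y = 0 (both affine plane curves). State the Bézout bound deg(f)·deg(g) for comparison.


Common zeros: {(3, 2), (4, 1)}; count = 2; Bézout bound = 2.

deg(f) = 1, deg(g) = 2, so Bézout bound = 2.
Scan x ∈ F_11. For each x, list the y ∈ F_11 with f(x, y) ≡ 0 and those with g(x, y) ≡ 0 (mod 11); the common zeros in that column are the intersection.
  x = 0: f ≡ 0 at y ∈ {5}; g ≡ 0 at y ∈ {0}; common: ∅.
  x = 1: f ≡ 0 at y ∈ {4}; g ≡ 0 at y ∈ ∅; common: ∅.
  x = 2: f ≡ 0 at y ∈ {3}; g ≡ 0 at y ∈ {2}; common: ∅.
  x = 3: f ≡ 0 at y ∈ {2}; g ≡ 0 at y ∈ {2}; common: {2}.
  x = 4: f ≡ 0 at y ∈ {1}; g ≡ 0 at y ∈ {1}; common: {1}.
  x = 5: f ≡ 0 at y ∈ {0}; g ≡ 0 at y ∈ {8}; common: ∅.
  x = 6: f ≡ 0 at y ∈ {10}; g ≡ 0 at y ∈ {5}; common: ∅.
  x = 7: f ≡ 0 at y ∈ {9}; g ≡ 0 at y ∈ {8}; common: ∅.
  x = 8: f ≡ 0 at y ∈ {8}; g ≡ 0 at y ∈ {5}; common: ∅.
  x = 9: f ≡ 0 at y ∈ {7}; g ≡ 0 at y ∈ {1}; common: ∅.
  x = 10: f ≡ 0 at y ∈ {6}; g ≡ 0 at y ∈ {0}; common: ∅.
Collecting: common zeros = {(3, 2), (4, 1)}, so the count is 2.
Comparison with the Bézout bound: 2 ≤ 2 = deg(f)·deg(g), as expected for curves with no common component (the bound is attained).


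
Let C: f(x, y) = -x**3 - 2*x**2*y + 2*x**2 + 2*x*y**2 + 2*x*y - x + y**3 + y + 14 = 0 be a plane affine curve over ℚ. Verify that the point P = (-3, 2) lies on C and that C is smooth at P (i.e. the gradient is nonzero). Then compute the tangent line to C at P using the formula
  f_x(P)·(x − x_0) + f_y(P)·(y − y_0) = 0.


Tangent line at P: -4*x - 35*y + 58 = 0.

Step 1: f(-3, 2) = 0, so P lies on C.
Step 2: partial derivatives
  f_x(x, y) = -3*x**2 - 4*x*y + 4*x + 2*y**2 + 2*y - 1, f_y(x, y) = -2*x**2 + 4*x*y + 2*x + 3*y**2 + 1.
  f_x(P) = -4, f_y(P) = -35 (gradient nonzero, so P is smooth).
Step 3: tangent line at P: -4·(x − -3) + -35·(y − 2) = 0.
Expanding: -4*x - 35*y + 58 = 0.


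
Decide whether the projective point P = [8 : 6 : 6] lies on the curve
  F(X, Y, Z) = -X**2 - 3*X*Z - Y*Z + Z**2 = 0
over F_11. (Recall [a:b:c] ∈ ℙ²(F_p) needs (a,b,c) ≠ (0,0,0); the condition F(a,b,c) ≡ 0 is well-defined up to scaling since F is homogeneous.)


F(8,6,6) ≡ 1 (mod 11); P is NOT on the curve.

Evaluate F(8, 6, 6) term-by-term (mod 11).
  -X**2 ↦ -1·64·1·1 = -64
  -3*X*Z ↦ -3·8·1·6 = -144
  -Y*Z ↦ -1·1·6·6 = -36
  Z**2 ↦ 1·1·1·36 = 36
Sum: F(8, 6, 6) = (-64) + (-144) + (-36) + (36) = -208.
Reducing mod 11: -208 ≡ 1 (mod 11).
Since F(a, b, c) ≡ 1 ≠ 0 (mod 11), P does NOT lie on the curve.


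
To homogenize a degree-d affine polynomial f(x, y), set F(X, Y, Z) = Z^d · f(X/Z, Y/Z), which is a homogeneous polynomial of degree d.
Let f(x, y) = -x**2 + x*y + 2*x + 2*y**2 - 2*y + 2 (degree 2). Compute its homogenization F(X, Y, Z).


F(X, Y, Z) = -X**2 + X*Y + 2*X*Z + 2*Y**2 - 2*Y*Z + 2*Z**2

deg(f) = 2.
Substitute x = X/Z, y = Y/Z into f, then multiply by Z^2.
  monomial -1·x^2·y^0 ↦ -1·X^2·Y^0·Z^0.
  monomial 1·x^1·y^1 ↦ 1·X^1·Y^1·Z^0.
  monomial 2·x^1·y^0 ↦ 2·X^1·Y^0·Z^1.
  monomial 2·x^0·y^2 ↦ 2·X^0·Y^2·Z^0.
  monomial -2·x^0·y^1 ↦ -2·X^0·Y^1·Z^1.
  monomial 2·x^0·y^0 ↦ 2·X^0·Y^0·Z^2.
Collecting: F(X, Y, Z) = -X**2 + X*Y + 2*X*Z + 2*Y**2 - 2*Y*Z + 2*Z**2.
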